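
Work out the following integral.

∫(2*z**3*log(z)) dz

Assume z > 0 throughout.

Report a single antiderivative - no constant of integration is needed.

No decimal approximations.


Answer: z**4*log(z)/2 - z**4/8.


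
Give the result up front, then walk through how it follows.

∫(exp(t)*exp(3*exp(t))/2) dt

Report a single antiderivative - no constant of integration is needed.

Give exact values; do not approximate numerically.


The answer is exp(3*exp(t))/6.
Step 1. Substitute u = exp(t), turning ∫(exp(t)*exp(3*exp(t))/2) dt into ∫(exp(3*u)/2) du: now ∫(exp(3*u)/2) du.
Step 2. Evaluate the standard form: now exp(3*u)/6.
Step 3. Substitute back u = exp(t): now exp(3*exp(t))/6.
Answer: exp(3*exp(t))/6.


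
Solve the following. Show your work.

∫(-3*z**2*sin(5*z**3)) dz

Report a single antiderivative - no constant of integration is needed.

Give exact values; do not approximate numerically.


Step 1. Substitute u = z**3, turning ∫(-3*z**2*sin(5*z**3)) dz into ∫(-sin(5*u)) du: now ∫(-sin(5*u)) du.
Step 2. Evaluate the standard form: now cos(5*u)/5.
Step 3. Substitute back u = z**3: now cos(5*z**3)/5.
Answer: cos(5*z**3)/5.


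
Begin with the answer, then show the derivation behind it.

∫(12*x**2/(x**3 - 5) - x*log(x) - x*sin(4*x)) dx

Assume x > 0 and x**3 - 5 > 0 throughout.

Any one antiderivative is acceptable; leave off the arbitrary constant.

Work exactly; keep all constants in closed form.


The answer is -x**2*log(x)/2 + x**2/4 + x*cos(4*x)/4 + 4*log(x**3 - 5) - sin(4*x)/16.
Step 1. Rewrite: now ∫(-x*log(x)) dx + ∫(-x*sin(4*x)) dx + ∫(12*x**2/(x**3 - 5)) dx.
Step 2. Integrate ∫(-x*log(x)) dx by parts with u = log(x), dv = (-x) dx, so v = -x**2/2 [assuming x > 0]: now -x**2*log(x)/2 + ∫(x/2) dx + ∫(-x*sin(4*x)) dx + ∫(12*x**2/(x**3 - 5)) dx.
Step 3. Evaluate the standard form: now -x**2*log(x)/2 + x**2/4 + ∫(-x*sin(4*x)) dx + ∫(12*x**2/(x**3 - 5)) dx.
Step 4. Integrate ∫(-x*sin(4*x)) dx by parts with u = x, dv = (-sin(4*x)) dx, so v = cos(4*x)/4: now -x**2*log(x)/2 + x**2/4 + x*cos(4*x)/4 + ∫(12*x**2/(x**3 - 5)) dx + ∫(-cos(4*x)/4) dx.
Step 5. Evaluate the standard form: now -x**2*log(x)/2 + x**2/4 + x*cos(4*x)/4 - sin(4*x)/16 + ∫(12*x**2/(x**3 - 5)) dx.
Step 6. Substitute u = x**3 - 5, turning ∫(12*x**2/(x**3 - 5)) dx into ∫(4/u) du: now -x**2*log(x)/2 + x**2/4 + x*cos(4*x)/4 - sin(4*x)/16 + ∫(4/u) du.
Step 7. Evaluate the standard form [assuming u > 0]: now -x**2*log(x)/2 + x**2/4 + x*cos(4*x)/4 + 4*log(u) - sin(4*x)/16.
Step 8. Substitute back u = x**3 - 5: now -x**2*log(x)/2 + x**2/4 + x*cos(4*x)/4 + 4*log(x**3 - 5) - sin(4*x)/16.
Answer: -x**2*log(x)/2 + x**2/4 + x*cos(4*x)/4 + 4*log(x**3 - 5) - sin(4*x)/16.


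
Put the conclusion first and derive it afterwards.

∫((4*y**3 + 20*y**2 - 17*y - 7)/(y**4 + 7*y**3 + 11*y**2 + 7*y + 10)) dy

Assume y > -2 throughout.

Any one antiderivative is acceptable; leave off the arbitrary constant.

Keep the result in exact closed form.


The answer is 5*log(y + 2) - log(y + 5) - 3*atan(y).
Step 1. Decompose ∫((4*y**3 + 20*y**2 - 17*y - 7)/(y**4 + 7*y**3 + 11*y**2 + 7*y + 10)) dy by partial fractions, (4*y**3 + 20*y**2 - 17*y - 7)/(y**4 + 7*y**3 + 11*y**2 + 7*y + 10) = -3/(y**2 + 1) - 1/(y + 5) + 5/(y + 2): now ∫(5/(y + 2)) dy + ∫(-1/(y + 5)) dy + ∫(-3/(y**2 + 1)) dy.
Step 2. Evaluate the standard form [assuming y > -2]: now 5*log(y + 2) + ∫(-1/(y + 5)) dy + ∫(-3/(y**2 + 1)) dy.
Step 3. Evaluate the standard form [assuming y > -5]: now 5*log(y + 2) - log(y + 5) + ∫(-3/(y**2 + 1)) dy.
Step 4. Evaluate the standard form: now 5*log(y + 2) - log(y + 5) - 3*atan(y).
Answer: 5*log(y + 2) - log(y + 5) - 3*atan(y).


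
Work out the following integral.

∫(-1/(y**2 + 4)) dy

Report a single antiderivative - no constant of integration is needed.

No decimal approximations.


Answer: -atan(y/2)/2.


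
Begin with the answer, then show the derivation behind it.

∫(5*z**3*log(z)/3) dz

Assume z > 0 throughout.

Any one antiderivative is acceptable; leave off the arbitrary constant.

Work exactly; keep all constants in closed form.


The answer is 5*z**4*log(z)/12 - 5*z**4/48.
Step 1. Integrate ∫(5*z**3*log(z)/3) dz by parts with u = log(z), dv = (5*z**3/3) dz, so v = 5*z**4/12 [assuming z > 0]: now 5*z**4*log(z)/12 + ∫(-5*z**3/12) dz.
Step 2. Evaluate the standard form: now 5*z**4*log(z)/12 - 5*z**4/48.
Answer: 5*z**4*log(z)/12 - 5*z**4/48.


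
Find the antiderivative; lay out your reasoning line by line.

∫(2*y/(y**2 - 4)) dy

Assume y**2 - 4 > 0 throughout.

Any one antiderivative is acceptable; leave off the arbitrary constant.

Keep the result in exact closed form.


Step 1. Substitute u = y**2 - 4, turning ∫(2*y/(y**2 - 4)) dy into ∫(1/u) du: now ∫(1/u) du.
Step 2. Evaluate the standard form [assuming u > 0]: now log(u).
Step 3. Substitute back u = y**2 - 4: now log(y**2 - 4).
Answer: log(y**2 - 4).


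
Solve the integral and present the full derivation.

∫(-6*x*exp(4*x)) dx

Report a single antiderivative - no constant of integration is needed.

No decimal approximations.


Step 1. Integrate ∫(-6*x*exp(4*x)) dx by parts with u = x, dv = (-6*exp(4*x)) dx, so v = -3*exp(4*x)/2: now -3*x*exp(4*x)/2 + ∫(3*exp(4*x)/2) dx.
Step 2. Evaluate the standard form: now -3*x*exp(4*x)/2 + 3*exp(4*x)/8.
Answer: -3*x*exp(4*x)/2 + 3*exp(4*x)/8.


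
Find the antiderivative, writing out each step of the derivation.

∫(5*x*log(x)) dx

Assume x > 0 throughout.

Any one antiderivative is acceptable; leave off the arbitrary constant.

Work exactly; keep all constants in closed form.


Step 1. Integrate ∫(5*x*log(x)) dx by parts with u = log(x), dv = (5*x) dx, so v = 5*x**2/2 [assuming x > 0]: now 5*x**2*log(x)/2 + ∫(-5*x/2) dx.
Step 2. Evaluate the standard form: now 5*x**2*log(x)/2 - 5*x**2/4.
Answer: 5*x**2*log(x)/2 - 5*x**2/4.


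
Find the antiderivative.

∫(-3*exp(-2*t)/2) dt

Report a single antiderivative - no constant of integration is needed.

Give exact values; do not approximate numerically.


Answer: 3*exp(-2*t)/4.


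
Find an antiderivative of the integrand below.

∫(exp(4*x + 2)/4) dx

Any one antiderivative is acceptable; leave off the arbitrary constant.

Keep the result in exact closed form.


Answer: exp(4*x + 2)/16.


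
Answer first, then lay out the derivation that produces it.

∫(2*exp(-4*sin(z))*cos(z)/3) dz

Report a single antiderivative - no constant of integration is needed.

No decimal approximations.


The answer is -exp(-4*sin(z))/6.
Step 1. Substitute u = sin(z), turning ∫(2*exp(-4*sin(z))*cos(z)/3) dz into ∫(2*exp(-4*u)/3) du: now ∫(2*exp(-4*u)/3) du.
Step 2. Evaluate the standard form: now -exp(-4*u)/6.
Step 3. Substitute back u = sin(z): now -exp(-4*sin(z))/6.
Answer: -exp(-4*sin(z))/6.


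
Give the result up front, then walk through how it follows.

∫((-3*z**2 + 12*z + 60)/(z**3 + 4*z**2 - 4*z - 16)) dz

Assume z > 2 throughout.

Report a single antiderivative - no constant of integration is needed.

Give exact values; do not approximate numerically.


The answer is 3*log(z - 2) - 3*log(z + 2) - 3*log(z + 4).
Step 1. Decompose ∫((-3*z**2 + 12*z + 60)/(z**3 + 4*z**2 - 4*z - 16)) dz by partial fractions, (-3*z**2 + 12*z + 60)/(z**3 + 4*z**2 - 4*z - 16) = -3/(z + 4) - 3/(z + 2) + 3/(z - 2): now ∫(3/(z - 2)) dz + ∫(-3/(z + 2)) dz + ∫(-3/(z + 4)) dz.
Step 2. Evaluate the standard form [assuming z > -4]: now -3*log(z + 4) + ∫(3/(z - 2)) dz + ∫(-3/(z + 2)) dz.
Step 3. Evaluate the standard form [assuming z > -2]: now -3*log(z + 2) - 3*log(z + 4) + ∫(3/(z - 2)) dz.
Step 4. Evaluate the standard form [assuming z > 2]: now 3*log(z - 2) - 3*log(z + 2) - 3*log(z + 4).
Answer: 3*log(z - 2) - 3*log(z + 2) - 3*log(z + 4).


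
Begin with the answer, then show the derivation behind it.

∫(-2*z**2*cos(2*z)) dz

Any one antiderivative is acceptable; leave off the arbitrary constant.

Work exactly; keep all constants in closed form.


The answer is -z**2*sin(2*z) - z*cos(2*z) + sin(2*z)/2.
Step 1. Integrate ∫(-2*z**2*cos(2*z)) dz by parts with u = z**2, dv = (-2*cos(2*z)) dz, so v = -sin(2*z): now -z**2*sin(2*z) + ∫(2*z*sin(2*z)) dz.
Step 2. Integrate ∫(2*z*sin(2*z)) dz by parts with u = z, dv = (2*sin(2*z)) dz, so v = -cos(2*z): now -z**2*sin(2*z) - z*cos(2*z) + ∫(cos(2*z)) dz.
Step 3. Evaluate the standard form: now -z**2*sin(2*z) - z*cos(2*z) + sin(2*z)/2.
Answer: -z**2*sin(2*z) - z*cos(2*z) + sin(2*z)/2.


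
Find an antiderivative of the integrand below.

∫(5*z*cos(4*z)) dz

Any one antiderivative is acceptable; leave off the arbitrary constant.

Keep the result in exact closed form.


Answer: 5*z*sin(4*z)/4 + 5*cos(4*z)/16.


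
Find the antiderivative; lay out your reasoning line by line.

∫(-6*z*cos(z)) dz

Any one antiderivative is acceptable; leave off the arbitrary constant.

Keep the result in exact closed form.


Step 1. Integrate ∫(-6*z*cos(z)) dz by parts with u = z, dv = (-6*cos(z)) dz, so v = -6*sin(z): now -6*z*sin(z) + ∫(6*sin(z)) dz.
Step 2. Evaluate the standard form: now -6*z*sin(z) - 6*cos(z).
Answer: -6*z*sin(z) - 6*cos(z).


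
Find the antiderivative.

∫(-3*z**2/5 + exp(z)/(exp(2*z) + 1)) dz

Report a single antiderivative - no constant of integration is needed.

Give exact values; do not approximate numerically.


Answer: -z**3/5 + atan(exp(z)).


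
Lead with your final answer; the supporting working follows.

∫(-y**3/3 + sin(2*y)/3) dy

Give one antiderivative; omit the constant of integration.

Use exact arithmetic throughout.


The answer is -y**4/12 - cos(2*y)/6.
Step 1. Rewrite: now ∫(-y**3/3) dy + ∫(sin(2*y)/3) dy.
Step 2. Evaluate the standard form: now -cos(2*y)/6 + ∫(-y**3/3) dy.
Step 3. Evaluate the standard form: now -y**4/12 - cos(2*y)/6.
Answer: -y**4/12 - cos(2*y)/6.


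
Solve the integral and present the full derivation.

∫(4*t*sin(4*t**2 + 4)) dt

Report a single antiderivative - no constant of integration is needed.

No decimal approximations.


Step 1. Substitute u = t**2 + 1, turning ∫(4*t*sin(4*t**2 + 4)) dt into ∫(2*sin(4*u)) du: now ∫(2*sin(4*u)) du.
Step 2. Evaluate the standard form: now -cos(4*u)/2.
Step 3. Substitute back u = t**2 + 1: now -cos(4*t**2 + 4)/2.
Answer: -cos(4*t**2 + 4)/2.


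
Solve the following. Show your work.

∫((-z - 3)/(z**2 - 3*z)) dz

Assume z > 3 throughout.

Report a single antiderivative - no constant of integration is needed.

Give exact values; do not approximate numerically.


Step 1. Decompose ∫((-z - 3)/(z**2 - 3*z)) dz by partial fractions, (-z - 3)/(z**2 - 3*z) = -2/(z - 3) + 1/z: now ∫(1/z) dz + ∫(-2/(z - 3)) dz.
Step 2. Evaluate the standard form [assuming z > 0]: now log(z) + ∫(-2/(z - 3)) dz.
Step 3. Evaluate the standard form [assuming z > 3]: now log(z) - 2*log(z - 3).
Answer: log(z) - 2*log(z - 3).


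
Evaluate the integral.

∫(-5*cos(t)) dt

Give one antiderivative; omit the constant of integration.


Answer: -5*sin(t).


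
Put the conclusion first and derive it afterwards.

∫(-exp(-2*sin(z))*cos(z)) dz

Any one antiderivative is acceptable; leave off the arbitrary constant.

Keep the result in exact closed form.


The answer is exp(-2*sin(z))/2.
Step 1. Substitute u = sin(z), turning ∫(-exp(-2*sin(z))*cos(z)) dz into ∫(-exp(-2*u)) du: now ∫(-exp(-2*u)) du.
Step 2. Evaluate the standard form: now exp(-2*u)/2.
Step 3. Substitute back u = sin(z): now exp(-2*sin(z))/2.
Answer: exp(-2*sin(z))/2.


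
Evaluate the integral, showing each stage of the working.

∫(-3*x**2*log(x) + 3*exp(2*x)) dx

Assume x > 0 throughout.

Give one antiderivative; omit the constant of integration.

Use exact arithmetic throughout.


Step 1. Rewrite: now ∫(-3*x**2*log(x)) dx + ∫(3*exp(2*x)) dx.
Step 2. Evaluate the standard form: now 3*exp(2*x)/2 + ∫(-3*x**2*log(x)) dx.
Step 3. Integrate ∫(-3*x**2*log(x)) dx by parts with u = log(x), dv = (-3*x**2) dx, so v = -x**3 [assuming x > 0]: now -x**3*log(x) + 3*exp(2*x)/2 + ∫(x**2) dx.
Step 4. Evaluate the standard form: now -x**3*log(x) + x**3/3 + 3*exp(2*x)/2.
Answer: -x**3*log(x) + x**3/3 + 3*exp(2*x)/2.


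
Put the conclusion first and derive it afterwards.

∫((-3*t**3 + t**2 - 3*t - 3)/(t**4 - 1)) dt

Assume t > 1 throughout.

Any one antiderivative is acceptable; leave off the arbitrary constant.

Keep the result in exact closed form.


The answer is -2*log(t - 1) - log(t + 1) + 2*atan(t).
Step 1. Decompose ∫((-3*t**3 + t**2 - 3*t - 3)/(t**4 - 1)) dt by partial fractions, (-3*t**3 + t**2 - 3*t - 3)/(t**4 - 1) = 2/(t**2 + 1) - 1/(t + 1) - 2/(t - 1): now ∫(-2/(t - 1)) dt + ∫(-1/(t + 1)) dt + ∫(2/(t**2 + 1)) dt.
Step 2. Evaluate the standard form [assuming t > -1]: now -log(t + 1) + ∫(-2/(t - 1)) dt + ∫(2/(t**2 + 1)) dt.
Step 3. Evaluate the standard form [assuming t > 1]: now -2*log(t - 1) - log(t + 1) + ∫(2/(t**2 + 1)) dt.
Step 4. Evaluate the standard form: now -2*log(t - 1) - log(t + 1) + 2*atan(t).
Answer: -2*log(t - 1) - log(t + 1) + 2*atan(t).


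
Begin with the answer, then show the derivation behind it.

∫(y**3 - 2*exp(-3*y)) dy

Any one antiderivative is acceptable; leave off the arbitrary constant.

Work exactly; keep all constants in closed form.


The answer is y**4/4 + 2*exp(-3*y)/3.
Step 1. Rewrite: now ∫(y**3) dy + ∫(-2*exp(-3*y)) dy.
Step 2. Evaluate the standard form: now ∫(y**3) dy + 2*exp(-3*y)/3.
Step 3. Evaluate the standard form: now y**4/4 + 2*exp(-3*y)/3.
Answer: y**4/4 + 2*exp(-3*y)/3.


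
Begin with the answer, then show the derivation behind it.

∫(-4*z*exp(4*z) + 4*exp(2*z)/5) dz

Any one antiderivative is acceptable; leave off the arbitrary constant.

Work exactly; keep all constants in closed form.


The answer is -z*exp(4*z) + exp(4*z)/4 + 2*exp(2*z)/5.
Step 1. Rewrite: now ∫(-4*z*exp(4*z)) dz + ∫(4*exp(2*z)/5) dz.
Step 2. Integrate ∫(-4*z*exp(4*z)) dz by parts with u = z, dv = (-4*exp(4*z)) dz, so v = -exp(4*z): now -z*exp(4*z) + ∫(4*exp(2*z)/5) dz + ∫(exp(4*z)) dz.
Step 3. Evaluate the standard form: now -z*exp(4*z) + exp(4*z)/4 + ∫(4*exp(2*z)/5) dz.
Step 4. Evaluate the standard form: now -z*exp(4*z) + exp(4*z)/4 + 2*exp(2*z)/5.
Answer: -z*exp(4*z) + exp(4*z)/4 + 2*exp(2*z)/5.


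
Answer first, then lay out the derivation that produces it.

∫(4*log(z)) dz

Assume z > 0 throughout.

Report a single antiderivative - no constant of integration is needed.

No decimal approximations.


The answer is 4*z*log(z) - 4*z.
Step 1. Integrate ∫(4*log(z)) dz by parts with u = log(z), dv = (4) dz, so v = 4*z [assuming z > 0]: now 4*z*log(z) + ∫(-4) dz.
Step 2. Evaluate the standard form: now 4*z*log(z) - 4*z.
Answer: 4*z*log(z) - 4*z.


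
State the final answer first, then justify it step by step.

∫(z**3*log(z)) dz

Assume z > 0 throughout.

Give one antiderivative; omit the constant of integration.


The answer is z**4*log(z)/4 - z**4/16.
Step 1. Integrate ∫(z**3*log(z)) dz by parts with u = log(z), dv = (z**3) dz, so v = z**4/4 [assuming z > 0]: now z**4*log(z)/4 + ∫(-z**3/4) dz.
Step 2. Evaluate the standard form: now z**4*log(z)/4 - z**4/16.
Answer: z**4*log(z)/4 - z**4/16.


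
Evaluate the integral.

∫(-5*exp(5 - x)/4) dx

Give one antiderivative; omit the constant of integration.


Answer: 5*exp(5 - x)/4.


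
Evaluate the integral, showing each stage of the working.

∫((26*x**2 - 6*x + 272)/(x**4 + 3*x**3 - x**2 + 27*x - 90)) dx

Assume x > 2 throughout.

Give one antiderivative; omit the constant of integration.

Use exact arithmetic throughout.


Step 1. Decompose ∫((26*x**2 - 6*x + 272)/(x**4 + 3*x**3 - x**2 + 27*x - 90)) dx by partial fractions, (26*x**2 - 6*x + 272)/(x**4 + 3*x**3 - x**2 + 27*x - 90) = -2/(x**2 + 9) - 4/(x + 5) + 4/(x - 2): now ∫(4/(x - 2)) dx + ∫(-4/(x + 5)) dx + ∫(-2/(x**2 + 9)) dx.
Step 2. Evaluate the standard form [assuming x > -5]: now -4*log(x + 5) + ∫(4/(x - 2)) dx + ∫(-2/(x**2 + 9)) dx.
Step 3. Evaluate the standard form [assuming x > 2]: now 4*log(x - 2) - 4*log(x + 5) + ∫(-2/(x**2 + 9)) dx.
Step 4. Evaluate the standard form: now 4*log(x - 2) - 4*log(x + 5) - 2*atan(x/3)/3.
Answer: 4*log(x - 2) - 4*log(x + 5) - 2*atan(x/3)/3.


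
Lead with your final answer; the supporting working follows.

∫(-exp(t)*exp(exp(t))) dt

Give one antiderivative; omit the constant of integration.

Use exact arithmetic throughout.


The answer is -exp(exp(t)).
Step 1. Substitute u = exp(t), turning ∫(-exp(t)*exp(exp(t))) dt into ∫(-exp(u)) du: now ∫(-exp(u)) du.
Step 2. Evaluate the standard form: now -exp(u).
Step 3. Substitute back u = exp(t): now -exp(exp(t)).
Answer: -exp(exp(t)).


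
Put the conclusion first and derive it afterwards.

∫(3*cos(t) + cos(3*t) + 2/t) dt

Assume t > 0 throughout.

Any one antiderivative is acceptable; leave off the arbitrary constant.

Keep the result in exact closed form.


The answer is 2*log(t) + 3*sin(t) + sin(3*t)/3.
Step 1. Rewrite: now ∫(2/t) dt + ∫(3*cos(t)) dt + ∫(cos(3*t)) dt.
Step 2. Evaluate the standard form [assuming t > 0]: now 2*log(t) + ∫(3*cos(t)) dt + ∫(cos(3*t)) dt.
Step 3. Evaluate the standard form: now 2*log(t) + 3*sin(t) + ∫(cos(3*t)) dt.
Step 4. Evaluate the standard form: now 2*log(t) + 3*sin(t) + sin(3*t)/3.
Answer: 2*log(t) + 3*sin(t) + sin(3*t)/3.


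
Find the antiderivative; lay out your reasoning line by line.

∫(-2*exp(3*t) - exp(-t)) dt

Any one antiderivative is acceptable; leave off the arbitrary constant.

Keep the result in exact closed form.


Step 1. Rewrite: now ∫(-exp(-t)) dt + ∫(-2*exp(3*t)) dt.
Step 2. Evaluate the standard form: now ∫(-2*exp(3*t)) dt + exp(-t).
Step 3. Evaluate the standard form: now -2*exp(3*t)/3 + exp(-t).
Answer: -2*exp(3*t)/3 + exp(-t).


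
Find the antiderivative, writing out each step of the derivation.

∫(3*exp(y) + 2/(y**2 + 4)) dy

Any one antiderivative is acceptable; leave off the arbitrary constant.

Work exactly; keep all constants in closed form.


Step 1. Rewrite: now ∫(2/(y**2 + 4)) dy + ∫(3*exp(y)) dy.
Step 2. Evaluate the standard form: now 3*exp(y) + ∫(2/(y**2 + 4)) dy.
Step 3. Evaluate the standard form: now 3*exp(y) + atan(y/2).
Answer: 3*exp(y) + atan(y/2).


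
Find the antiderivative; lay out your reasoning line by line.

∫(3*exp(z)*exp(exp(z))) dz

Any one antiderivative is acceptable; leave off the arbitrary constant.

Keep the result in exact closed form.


Step 1. Substitute u = exp(z), turning ∫(3*exp(z)*exp(exp(z))) dz into ∫(3*exp(u)) du: now ∫(3*exp(u)) du.
Step 2. Evaluate the standard form: now 3*exp(u).
Step 3. Substitute back u = exp(z): now 3*exp(exp(z)).
Answer: 3*exp(exp(z)).


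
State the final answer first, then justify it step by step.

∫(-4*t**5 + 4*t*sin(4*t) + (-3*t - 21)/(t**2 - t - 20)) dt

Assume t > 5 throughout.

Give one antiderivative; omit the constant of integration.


The answer is -2*t**6/3 - t*cos(4*t) - 4*log(t - 5) + log(t + 4) + sin(4*t)/4.
Step 1. Rewrite: now ∫(-4*t**5) dt + ∫(4*t*sin(4*t)) dt + ∫((-3*t - 21)/(t**2 - t - 20)) dt.
Step 2. Evaluate the standard form: now -2*t**6/3 + ∫(4*t*sin(4*t)) dt + ∫((-3*t - 21)/(t**2 - t - 20)) dt.
Step 3. Integrate ∫(4*t*sin(4*t)) dt by parts with u = t, dv = (4*sin(4*t)) dt, so v = -cos(4*t): now -2*t**6/3 - t*cos(4*t) + ∫((-3*t - 21)/(t**2 - t - 20)) dt + ∫(cos(4*t)) dt.
Step 4. Evaluate the standard form: now -2*t**6/3 - t*cos(4*t) + sin(4*t)/4 + ∫((-3*t - 21)/(t**2 - t - 20)) dt.
Step 5. Decompose ∫((-3*t - 21)/(t**2 - t - 20)) dt by partial fractions, (-3*t - 21)/(t**2 - t - 20) = 1/(t + 4) - 4/(t - 5): now -2*t**6/3 - t*cos(4*t) + sin(4*t)/4 + ∫(-4/(t - 5)) dt + ∫(1/(t + 4)) dt.
Step 6. Evaluate the standard form [assuming t > -4]: now -2*t**6/3 - t*cos(4*t) + log(t + 4) + sin(4*t)/4 + ∫(-4/(t - 5)) dt.
Step 7. Evaluate the standard form [assuming t > 5]: now -2*t**6/3 - t*cos(4*t) - 4*log(t - 5) + log(t + 4) + sin(4*t)/4.
Answer: -2*t**6/3 - t*cos(4*t) - 4*log(t - 5) + log(t + 4) + sin(4*t)/4.


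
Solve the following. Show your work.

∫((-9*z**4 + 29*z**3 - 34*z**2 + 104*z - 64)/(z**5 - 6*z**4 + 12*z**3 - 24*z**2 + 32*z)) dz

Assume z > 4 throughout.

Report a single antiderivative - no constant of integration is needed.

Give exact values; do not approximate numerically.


Step 1. Decompose ∫((-9*z**4 + 29*z**3 - 34*z**2 + 104*z - 64)/(z**5 - 6*z**4 + 12*z**3 - 24*z**2 + 32*z)) dz by partial fractions, (-9*z**4 + 29*z**3 - 34*z**2 + 104*z - 64)/(z**5 - 6*z**4 + 12*z**3 - 24*z**2 + 32*z) = -3/(z**2 + 4) - 3/(z - 2) - 4/(z - 4) - 2/z: now ∫(-2/z) dz + ∫(-4/(z - 4)) dz + ∫(-3/(z - 2)) dz + ∫(-3/(z**2 + 4)) dz.
Step 2. Evaluate the standard form [assuming z > 4]: now -4*log(z - 4) + ∫(-2/z) dz + ∫(-3/(z - 2)) dz + ∫(-3/(z**2 + 4)) dz.
Step 3. Evaluate the standard form [assuming z > 2]: now -4*log(z - 4) - 3*log(z - 2) + ∫(-2/z) dz + ∫(-3/(z**2 + 4)) dz.
Step 4. Evaluate the standard form [assuming z > 0]: now -2*log(z) - 4*log(z - 4) - 3*log(z - 2) + ∫(-3/(z**2 + 4)) dz.
Step 5. Evaluate the standard form: now -2*log(z) - 4*log(z - 4) - 3*log(z - 2) - 3*atan(z/2)/2.
Answer: -2*log(z) - 4*log(z - 4) - 3*log(z - 2) - 3*atan(z/2)/2.


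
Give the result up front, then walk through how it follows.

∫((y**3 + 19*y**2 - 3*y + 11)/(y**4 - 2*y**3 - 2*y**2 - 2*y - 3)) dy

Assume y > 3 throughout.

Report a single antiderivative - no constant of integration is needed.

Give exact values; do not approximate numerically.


The answer is 5*log(y - 3) - 4*log(y + 1) + 2*atan(y).
Step 1. Decompose ∫((y**3 + 19*y**2 - 3*y + 11)/(y**4 - 2*y**3 - 2*y**2 - 2*y - 3)) dy by partial fractions, (y**3 + 19*y**2 - 3*y + 11)/(y**4 - 2*y**3 - 2*y**2 - 2*y - 3) = 2/(y**2 + 1) - 4/(y + 1) + 5/(y - 3): now ∫(5/(y - 3)) dy + ∫(-4/(y + 1)) dy + ∫(2/(y**2 + 1)) dy.
Step 2. Evaluate the standard form [assuming y > 3]: now 5*log(y - 3) + ∫(-4/(y + 1)) dy + ∫(2/(y**2 + 1)) dy.
Step 3. Evaluate the standard form [assuming y > -1]: now 5*log(y - 3) - 4*log(y + 1) + ∫(2/(y**2 + 1)) dy.
Step 4. Evaluate the standard form: now 5*log(y - 3) - 4*log(y + 1) + 2*atan(y).
Answer: 5*log(y - 3) - 4*log(y + 1) + 2*atan(y).


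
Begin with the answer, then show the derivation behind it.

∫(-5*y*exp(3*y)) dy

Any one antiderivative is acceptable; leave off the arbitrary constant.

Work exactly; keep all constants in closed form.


The answer is -5*y*exp(3*y)/3 + 5*exp(3*y)/9.
Step 1. Integrate ∫(-5*y*exp(3*y)) dy by parts with u = y, dv = (-5*exp(3*y)) dy, so v = -5*exp(3*y)/3: now -5*y*exp(3*y)/3 + ∫(5*exp(3*y)/3) dy.
Step 2. Evaluate the standard form: now -5*y*exp(3*y)/3 + 5*exp(3*y)/9.
Answer: -5*y*exp(3*y)/3 + 5*exp(3*y)/9.


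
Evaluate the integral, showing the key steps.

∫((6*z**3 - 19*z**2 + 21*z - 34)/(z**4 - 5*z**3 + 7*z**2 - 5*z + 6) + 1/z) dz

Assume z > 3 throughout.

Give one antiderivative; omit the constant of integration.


Step 1. Rewrite: now ∫(1/z) dz + ∫((6*z**3 - 19*z**2 + 21*z - 34)/(z**4 - 5*z**3 + 7*z**2 - 5*z + 6)) dz.
Step 2. Evaluate the standard form [assuming z > 0]: now log(z) + ∫((6*z**3 - 19*z**2 + 21*z - 34)/(z**4 - 5*z**3 + 7*z**2 - 5*z + 6)) dz.
Step 3. Decompose ∫((6*z**3 - 19*z**2 + 21*z - 34)/(z**4 - 5*z**3 + 7*z**2 - 5*z + 6)) dz by partial fractions, (6*z**3 - 19*z**2 + 21*z - 34)/(z**4 - 5*z**3 + 7*z**2 - 5*z + 6) = -3/(z**2 + 1) + 4/(z - 2) + 2/(z - 3): now log(z) + ∫(2/(z - 3)) dz + ∫(4/(z - 2)) dz + ∫(-3/(z**2 + 1)) dz.
Step 4. Evaluate the standard form [assuming z > 3]: now log(z) + 2*log(z - 3) + ∫(4/(z - 2)) dz + ∫(-3/(z**2 + 1)) dz.
Step 5. Evaluate the standard form [assuming z > 2]: now log(z) + 2*log(z - 3) + 4*log(z - 2) + ∫(-3/(z**2 + 1)) dz.
Step 6. Evaluate the standard form: now log(z) + 2*log(z - 3) + 4*log(z - 2) - 3*atan(z).
Answer: log(z) + 2*log(z - 3) + 4*log(z - 2) - 3*atan(z).


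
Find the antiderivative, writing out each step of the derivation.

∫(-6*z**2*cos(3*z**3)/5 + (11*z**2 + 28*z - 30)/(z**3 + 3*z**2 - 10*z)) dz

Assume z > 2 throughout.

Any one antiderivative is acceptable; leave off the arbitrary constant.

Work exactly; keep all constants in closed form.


Step 1. Rewrite: now ∫(-6*z**2*cos(3*z**3)/5) dz + ∫((11*z**2 + 28*z - 30)/(z**3 + 3*z**2 - 10*z)) dz.
Step 2. Substitute u = z**3, turning ∫(-6*z**2*cos(3*z**3)/5) dz into ∫(-2*cos(3*u)/5) du: now ∫((11*z**2 + 28*z - 30)/(z**3 + 3*z**2 - 10*z)) dz + ∫(-2*cos(3*u)/5) du.
Step 3. Evaluate the standard form: now -2*sin(3*u)/15 + ∫((11*z**2 + 28*z - 30)/(z**3 + 3*z**2 - 10*z)) dz.
Step 4. Substitute back u = z**3: now -2*sin(3*z**3)/15 + ∫((11*z**2 + 28*z - 30)/(z**3 + 3*z**2 - 10*z)) dz.
Step 5. Decompose ∫((11*z**2 + 28*z - 30)/(z**3 + 3*z**2 - 10*z)) dz by partial fractions, (11*z**2 + 28*z - 30)/(z**3 + 3*z**2 - 10*z) = 3/(z + 5) + 5/(z - 2) + 3/z: now -2*sin(3*z**3)/15 + ∫(3/z) dz + ∫(5/(z - 2)) dz + ∫(3/(z + 5)) dz.
Step 6. Evaluate the standard form [assuming z > -5]: now 3*log(z + 5) - 2*sin(3*z**3)/15 + ∫(3/z) dz + ∫(5/(z - 2)) dz.
Step 7. Evaluate the standard form [assuming z > 2]: now 5*log(z - 2) + 3*log(z + 5) - 2*sin(3*z**3)/15 + ∫(3/z) dz.
Step 8. Evaluate the standard form [assuming z > 0]: now 3*log(z) + 5*log(z - 2) + 3*log(z + 5) - 2*sin(3*z**3)/15.
Answer: 3*log(z) + 5*log(z - 2) + 3*log(z + 5) - 2*sin(3*z**3)/15.


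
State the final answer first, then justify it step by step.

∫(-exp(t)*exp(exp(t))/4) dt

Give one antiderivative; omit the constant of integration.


The answer is -exp(exp(t))/4.
Step 1. Substitute u = exp(t), turning ∫(-exp(t)*exp(exp(t))/4) dt into ∫(-exp(u)/4) du: now ∫(-exp(u)/4) du.
Step 2. Evaluate the standard form: now -exp(u)/4.
Step 3. Substitute back u = exp(t): now -exp(exp(t))/4.
Answer: -exp(exp(t))/4.


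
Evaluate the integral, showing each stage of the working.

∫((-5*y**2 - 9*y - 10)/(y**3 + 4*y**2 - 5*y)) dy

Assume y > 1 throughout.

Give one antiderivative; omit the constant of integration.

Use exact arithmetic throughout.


Step 1. Decompose ∫((-5*y**2 - 9*y - 10)/(y**3 + 4*y**2 - 5*y)) dy by partial fractions, (-5*y**2 - 9*y - 10)/(y**3 + 4*y**2 - 5*y) = -3/(y + 5) - 4/(y - 1) + 2/y: now ∫(2/y) dy + ∫(-4/(y - 1)) dy + ∫(-3/(y + 5)) dy.
Step 2. Evaluate the standard form [assuming y > -5]: now -3*log(y + 5) + ∫(2/y) dy + ∫(-4/(y - 1)) dy.
Step 3. Evaluate the standard form [assuming y > 1]: now -4*log(y - 1) - 3*log(y + 5) + ∫(2/y) dy.
Step 4. Evaluate the standard form [assuming y > 0]: now 2*log(y) - 4*log(y - 1) - 3*log(y + 5).
Answer: 2*log(y) - 4*log(y - 1) - 3*log(y + 5).


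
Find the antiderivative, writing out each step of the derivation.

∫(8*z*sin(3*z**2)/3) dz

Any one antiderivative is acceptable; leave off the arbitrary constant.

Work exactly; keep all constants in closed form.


Step 1. Substitute u = z**2, turning ∫(8*z*sin(3*z**2)/3) dz into ∫(4*sin(3*u)/3) du: now ∫(4*sin(3*u)/3) du.
Step 2. Evaluate the standard form: now -4*cos(3*u)/9.
Step 3. Substitute back u = z**2: now -4*cos(3*z**2)/9.
Answer: -4*cos(3*z**2)/9.


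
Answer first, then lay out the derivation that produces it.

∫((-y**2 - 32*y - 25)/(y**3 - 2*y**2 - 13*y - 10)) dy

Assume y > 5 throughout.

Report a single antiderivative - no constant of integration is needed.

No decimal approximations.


The answer is -5*log(y - 5) - log(y + 1) + 5*log(y + 2).
Step 1. Decompose ∫((-y**2 - 32*y - 25)/(y**3 - 2*y**2 - 13*y - 10)) dy by partial fractions, (-y**2 - 32*y - 25)/(y**3 - 2*y**2 - 13*y - 10) = 5/(y + 2) - 1/(y + 1) - 5/(y - 5): now ∫(-5/(y - 5)) dy + ∫(-1/(y + 1)) dy + ∫(5/(y + 2)) dy.
Step 2. Evaluate the standard form [assuming y > 5]: now -5*log(y - 5) + ∫(-1/(y + 1)) dy + ∫(5/(y + 2)) dy.
Step 3. Evaluate the standard form [assuming y > -1]: now -5*log(y - 5) - log(y + 1) + ∫(5/(y + 2)) dy.
Step 4. Evaluate the standard form [assuming y > -2]: now -5*log(y - 5) - log(y + 1) + 5*log(y + 2).
Answer: -5*log(y - 5) - log(y + 1) + 5*log(y + 2).


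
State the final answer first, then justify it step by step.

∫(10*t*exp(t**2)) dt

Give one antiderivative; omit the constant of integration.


The answer is 5*exp(t**2).
Step 1. Substitute u = t**2, turning ∫(10*t*exp(t**2)) dt into ∫(5*exp(u)) du: now ∫(5*exp(u)) du.
Step 2. Evaluate the standard form: now 5*exp(u).
Step 3. Substitute back u = t**2: now 5*exp(t**2).
Answer: 5*exp(t**2).


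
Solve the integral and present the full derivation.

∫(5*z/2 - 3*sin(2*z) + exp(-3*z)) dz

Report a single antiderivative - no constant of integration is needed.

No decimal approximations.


Step 1. Rewrite: now ∫(5*z/2) dz + ∫(exp(-3*z)) dz + ∫(-3*sin(2*z)) dz.
Step 2. Evaluate the standard form: now 3*cos(2*z)/2 + ∫(5*z/2) dz + ∫(exp(-3*z)) dz.
Step 3. Evaluate the standard form: now 5*z**2/4 + 3*cos(2*z)/2 + ∫(exp(-3*z)) dz.
Step 4. Evaluate the standard form: now 5*z**2/4 + 3*cos(2*z)/2 - exp(-3*z)/3.
Answer: 5*z**2/4 + 3*cos(2*z)/2 - exp(-3*z)/3.


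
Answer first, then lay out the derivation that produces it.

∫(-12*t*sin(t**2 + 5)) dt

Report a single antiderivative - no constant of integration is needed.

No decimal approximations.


The answer is 6*cos(t**2 + 5).
Step 1. Substitute u = t**2 + 5, turning ∫(-12*t*sin(t**2 + 5)) dt into ∫(-6*sin(u)) du: now ∫(-6*sin(u)) du.
Step 2. Evaluate the standard form: now 6*cos(u).
Step 3. Substitute back u = t**2 + 5: now 6*cos(t**2 + 5).
Answer: 6*cos(t**2 + 5).


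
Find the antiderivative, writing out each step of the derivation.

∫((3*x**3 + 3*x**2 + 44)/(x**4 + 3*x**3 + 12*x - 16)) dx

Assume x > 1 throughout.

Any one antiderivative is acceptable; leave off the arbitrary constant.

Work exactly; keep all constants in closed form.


Step 1. Decompose ∫((3*x**3 + 3*x**2 + 44)/(x**4 + 3*x**3 + 12*x - 16)) dx by partial fractions, (3*x**3 + 3*x**2 + 44)/(x**4 + 3*x**3 + 12*x - 16) = -4/(x**2 + 4) + 1/(x + 4) + 2/(x - 1): now ∫(2/(x - 1)) dx + ∫(1/(x + 4)) dx + ∫(-4/(x**2 + 4)) dx.
Step 2. Evaluate the standard form [assuming x > -4]: now log(x + 4) + ∫(2/(x - 1)) dx + ∫(-4/(x**2 + 4)) dx.
Step 3. Evaluate the standard form [assuming x > 1]: now 2*log(x - 1) + log(x + 4) + ∫(-4/(x**2 + 4)) dx.
Step 4. Evaluate the standard form: now 2*log(x - 1) + log(x + 4) - 2*atan(x/2).
Answer: 2*log(x - 1) + log(x + 4) - 2*atan(x/2).


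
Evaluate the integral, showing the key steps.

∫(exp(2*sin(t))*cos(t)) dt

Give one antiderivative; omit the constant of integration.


Step 1. Substitute u = sin(t), turning ∫(exp(2*sin(t))*cos(t)) dt into ∫(exp(2*u)) du: now ∫(exp(2*u)) du.
Step 2. Evaluate the standard form: now exp(2*u)/2.
Step 3. Substitute back u = sin(t): now exp(2*sin(t))/2.
Answer: exp(2*sin(t))/2.


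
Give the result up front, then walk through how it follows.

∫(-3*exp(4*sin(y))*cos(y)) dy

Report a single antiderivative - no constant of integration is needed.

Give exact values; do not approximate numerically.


The answer is -3*exp(4*sin(y))/4.
Step 1. Substitute u = sin(y), turning ∫(-3*exp(4*sin(y))*cos(y)) dy into ∫(-3*exp(4*u)) du: now ∫(-3*exp(4*u)) du.
Step 2. Evaluate the standard form: now -3*exp(4*u)/4.
Step 3. Substitute back u = sin(y): now -3*exp(4*sin(y))/4.
Answer: -3*exp(4*sin(y))/4.


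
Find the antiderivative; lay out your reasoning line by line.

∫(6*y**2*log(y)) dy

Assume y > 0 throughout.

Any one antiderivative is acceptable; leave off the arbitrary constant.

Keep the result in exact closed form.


Step 1. Integrate ∫(6*y**2*log(y)) dy by parts with u = log(y), dv = (6*y**2) dy, so v = 2*y**3 [assuming y > 0]: now 2*y**3*log(y) + ∫(-2*y**2) dy.
Step 2. Evaluate the standard form: now 2*y**3*log(y) - 2*y**3/3.
Answer: 2*y**3*log(y) - 2*y**3/3.


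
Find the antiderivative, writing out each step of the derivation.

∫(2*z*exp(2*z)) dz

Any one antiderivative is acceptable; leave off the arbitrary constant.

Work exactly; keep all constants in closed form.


Step 1. Integrate ∫(2*z*exp(2*z)) dz by parts with u = z, dv = (2*exp(2*z)) dz, so v = exp(2*z): now z*exp(2*z) + ∫(-exp(2*z)) dz.
Step 2. Evaluate the standard form: now z*exp(2*z) - exp(2*z)/2.
Answer: z*exp(2*z) - exp(2*z)/2.


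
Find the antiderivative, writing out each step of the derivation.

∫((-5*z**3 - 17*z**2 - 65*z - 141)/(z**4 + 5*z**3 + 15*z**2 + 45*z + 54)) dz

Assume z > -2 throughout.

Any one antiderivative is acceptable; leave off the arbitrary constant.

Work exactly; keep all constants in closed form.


Step 1. Decompose ∫((-5*z**3 - 17*z**2 - 65*z - 141)/(z**4 + 5*z**3 + 15*z**2 + 45*z + 54)) dz by partial fractions, (-5*z**3 - 17*z**2 - 65*z - 141)/(z**4 + 5*z**3 + 15*z**2 + 45*z + 54) = -4/(z**2 + 9) - 2/(z + 3) - 3/(z + 2): now ∫(-3/(z + 2)) dz + ∫(-2/(z + 3)) dz + ∫(-4/(z**2 + 9)) dz.
Step 2. Evaluate the standard form [assuming z > -2]: now -3*log(z + 2) + ∫(-2/(z + 3)) dz + ∫(-4/(z**2 + 9)) dz.
Step 3. Evaluate the standard form [assuming z > -3]: now -3*log(z + 2) - 2*log(z + 3) + ∫(-4/(z**2 + 9)) dz.
Step 4. Evaluate the standard form: now -3*log(z + 2) - 2*log(z + 3) - 4*atan(z/3)/3.
Answer: -3*log(z + 2) - 2*log(z + 3) - 4*atan(z/3)/3.


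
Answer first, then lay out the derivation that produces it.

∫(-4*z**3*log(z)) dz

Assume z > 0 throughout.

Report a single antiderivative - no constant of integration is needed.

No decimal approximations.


The answer is -z**4*log(z) + z**4/4.
Step 1. Integrate ∫(-4*z**3*log(z)) dz by parts with u = log(z), dv = (-4*z**3) dz, so v = -z**4 [assuming z > 0]: now -z**4*log(z) + ∫(z**3) dz.
Step 2. Evaluate the standard form: now -z**4*log(z) + z**4/4.
Answer: -z**4*log(z) + z**4/4.


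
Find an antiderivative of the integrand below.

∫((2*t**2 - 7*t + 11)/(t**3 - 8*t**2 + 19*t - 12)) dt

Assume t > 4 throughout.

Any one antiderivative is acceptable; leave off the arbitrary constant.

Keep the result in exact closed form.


Answer: 5*log(t - 4) - 4*log(t - 3) + log(t - 1).


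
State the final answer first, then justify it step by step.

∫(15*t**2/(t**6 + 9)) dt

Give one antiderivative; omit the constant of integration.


The answer is 5*atan(t**3/3)/3.
Step 1. Substitute u = t**3, turning ∫(15*t**2/(t**6 + 9)) dt into ∫(5/(u**2 + 9)) du: now ∫(5/(u**2 + 9)) du.
Step 2. Evaluate the standard form: now 5*atan(u/3)/3.
Step 3. Substitute back u = t**3: now 5*atan(t**3/3)/3.
Answer: 5*atan(t**3/3)/3.


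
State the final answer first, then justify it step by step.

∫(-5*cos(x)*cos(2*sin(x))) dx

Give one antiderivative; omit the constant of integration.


The answer is -5*sin(2*sin(x))/2.
Step 1. Substitute u = sin(x), turning ∫(-5*cos(x)*cos(2*sin(x))) dx into ∫(-5*cos(2*u)) du: now ∫(-5*cos(2*u)) du.
Step 2. Evaluate the standard form: now -5*sin(2*u)/2.
Step 3. Substitute back u = sin(x): now -5*sin(2*sin(x))/2.
Answer: -5*sin(2*sin(x))/2.


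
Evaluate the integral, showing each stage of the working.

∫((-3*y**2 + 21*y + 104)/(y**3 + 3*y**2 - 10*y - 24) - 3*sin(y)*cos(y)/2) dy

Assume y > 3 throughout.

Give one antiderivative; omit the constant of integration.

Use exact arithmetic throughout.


Step 1. Rewrite: now ∫((-3*y**2 + 21*y + 104)/(y**3 + 3*y**2 - 10*y - 24)) dy + ∫(-3*sin(y)*cos(y)/2) dy.
Step 2. Substitute u = sin(y), turning ∫(-3*sin(y)*cos(y)/2) dy into ∫(-3*u/2) du: now ∫(-3*u/2) du + ∫((-3*y**2 + 21*y + 104)/(y**3 + 3*y**2 - 10*y - 24)) dy.
Step 3. Evaluate the standard form: now -3*u**2/4 + ∫((-3*y**2 + 21*y + 104)/(y**3 + 3*y**2 - 10*y - 24)) dy.
Step 4. Substitute back u = sin(y): now -3*sin(y)**2/4 + ∫((-3*y**2 + 21*y + 104)/(y**3 + 3*y**2 - 10*y - 24)) dy.
Step 5. Decompose ∫((-3*y**2 + 21*y + 104)/(y**3 + 3*y**2 - 10*y - 24)) dy by partial fractions, (-3*y**2 + 21*y + 104)/(y**3 + 3*y**2 - 10*y - 24) = -2/(y + 4) - 5/(y + 2) + 4/(y - 3): now -3*sin(y)**2/4 + ∫(4/(y - 3)) dy + ∫(-5/(y + 2)) dy + ∫(-2/(y + 4)) dy.
Step 6. Evaluate the standard form [assuming y > 3]: now 4*log(y - 3) - 3*sin(y)**2/4 + ∫(-5/(y + 2)) dy + ∫(-2/(y + 4)) dy.
Step 7. Evaluate the standard form [assuming y > -4]: now 4*log(y - 3) - 2*log(y + 4) - 3*sin(y)**2/4 + ∫(-5/(y + 2)) dy.
Step 8. Evaluate the standard form [assuming y > -2]: now 4*log(y - 3) - 5*log(y + 2) - 2*log(y + 4) - 3*sin(y)**2/4.
Answer: 4*log(y - 3) - 5*log(y + 2) - 2*log(y + 4) - 3*sin(y)**2/4.


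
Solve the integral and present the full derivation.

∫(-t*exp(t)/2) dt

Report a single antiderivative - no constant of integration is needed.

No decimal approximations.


Step 1. Integrate ∫(-t*exp(t)/2) dt by parts with u = t, dv = (-exp(t)/2) dt, so v = -exp(t)/2: now -t*exp(t)/2 + ∫(exp(t)/2) dt.
Step 2. Evaluate the standard form: now -t*exp(t)/2 + exp(t)/2.
Answer: -t*exp(t)/2 + exp(t)/2.


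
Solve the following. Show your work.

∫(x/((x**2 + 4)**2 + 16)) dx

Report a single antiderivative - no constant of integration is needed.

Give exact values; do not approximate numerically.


Step 1. Substitute u = x**2 + 4, turning ∫(x/((x**2 + 4)**2 + 16)) dx into ∫(1/(2*(u**2 + 16))) du: now ∫(1/(2*(u**2 + 16))) du.
Step 2. Evaluate the standard form: now atan(u/4)/8.
Step 3. Substitute back u = x**2 + 4: now atan(x**2/4 + 1)/8.
Answer: atan(x**2/4 + 1)/8.


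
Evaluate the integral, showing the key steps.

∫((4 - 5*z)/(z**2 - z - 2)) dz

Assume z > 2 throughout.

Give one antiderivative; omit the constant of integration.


Step 1. Decompose ∫((4 - 5*z)/(z**2 - z - 2)) dz by partial fractions, (4 - 5*z)/(z**2 - z - 2) = -3/(z + 1) - 2/(z - 2): now ∫(-2/(z - 2)) dz + ∫(-3/(z + 1)) dz.
Step 2. Evaluate the standard form [assuming z > 2]: now -2*log(z - 2) + ∫(-3/(z + 1)) dz.
Step 3. Evaluate the standard form [assuming z > -1]: now -2*log(z - 2) - 3*log(z + 1).
Answer: -2*log(z - 2) - 3*log(z + 1).


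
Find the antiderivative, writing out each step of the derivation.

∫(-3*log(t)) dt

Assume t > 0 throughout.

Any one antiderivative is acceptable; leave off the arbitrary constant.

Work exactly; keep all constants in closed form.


Step 1. Integrate ∫(-3*log(t)) dt by parts with u = log(t), dv = (-3) dt, so v = -3*t [assuming t > 0]: now -3*t*log(t) + ∫(3) dt.
Step 2. Evaluate the standard form: now -3*t*log(t) + 3*t.
Answer: -3*t*log(t) + 3*t.


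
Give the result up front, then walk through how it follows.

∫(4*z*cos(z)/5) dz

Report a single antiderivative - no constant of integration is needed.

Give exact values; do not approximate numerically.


The answer is 4*z*sin(z)/5 + 4*cos(z)/5.
Step 1. Integrate ∫(4*z*cos(z)/5) dz by parts with u = z, dv = (4*cos(z)/5) dz, so v = 4*sin(z)/5: now 4*z*sin(z)/5 + ∫(-4*sin(z)/5) dz.
Step 2. Evaluate the standard form: now 4*z*sin(z)/5 + 4*cos(z)/5.
Answer: 4*z*sin(z)/5 + 4*cos(z)/5.


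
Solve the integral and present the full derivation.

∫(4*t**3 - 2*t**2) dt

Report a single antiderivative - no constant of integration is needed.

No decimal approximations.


Step 1. Rewrite: now ∫(-2*t**2) dt + ∫(4*t**3) dt.
Step 2. Evaluate the standard form: now -2*t**3/3 + ∫(4*t**3) dt.
Step 3. Evaluate the standard form: now t**4 - 2*t**3/3.
Answer: t**4 - 2*t**3/3.


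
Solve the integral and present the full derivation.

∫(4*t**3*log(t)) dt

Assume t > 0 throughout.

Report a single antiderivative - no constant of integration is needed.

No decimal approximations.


Step 1. Integrate ∫(4*t**3*log(t)) dt by parts with u = log(t), dv = (4*t**3) dt, so v = t**4 [assuming t > 0]: now t**4*log(t) + ∫(-t**3) dt.
Step 2. Evaluate the standard form: now t**4*log(t) - t**4/4.
Answer: t**4*log(t) - t**4/4.


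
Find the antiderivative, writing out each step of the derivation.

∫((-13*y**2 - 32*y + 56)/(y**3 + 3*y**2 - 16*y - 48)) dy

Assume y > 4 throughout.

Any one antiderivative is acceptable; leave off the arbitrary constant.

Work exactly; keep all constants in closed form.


Step 1. Decompose ∫((-13*y**2 - 32*y + 56)/(y**3 + 3*y**2 - 16*y - 48)) dy by partial fractions, (-13*y**2 - 32*y + 56)/(y**3 + 3*y**2 - 16*y - 48) = -3/(y + 4) - 5/(y + 3) - 5/(y - 4): now ∫(-5/(y - 4)) dy + ∫(-5/(y + 3)) dy + ∫(-3/(y + 4)) dy.
Step 2. Evaluate the standard form [assuming y > -3]: now -5*log(y + 3) + ∫(-5/(y - 4)) dy + ∫(-3/(y + 4)) dy.
Step 3. Evaluate the standard form [assuming y > -4]: now -5*log(y + 3) - 3*log(y + 4) + ∫(-5/(y - 4)) dy.
Step 4. Evaluate the standard form [assuming y > 4]: now -5*log(y - 4) - 5*log(y + 3) - 3*log(y + 4).
Answer: -5*log(y - 4) - 5*log(y + 3) - 3*log(y + 4).
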